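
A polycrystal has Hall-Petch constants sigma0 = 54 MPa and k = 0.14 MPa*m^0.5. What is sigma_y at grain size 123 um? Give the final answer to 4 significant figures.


sigma_y = sigma0 + k / sqrt(d)
d = 123 um = 1.23e-04 m
sigma_y = 54 + 0.14 / sqrt(1.23e-04)
sigma_y = 66.62 MPa


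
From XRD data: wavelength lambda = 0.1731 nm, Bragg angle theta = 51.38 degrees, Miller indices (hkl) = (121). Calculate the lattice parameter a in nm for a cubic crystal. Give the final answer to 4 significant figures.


d = lambda / (2*sin(theta))
d = 0.1731 / (2*sin(51.38 deg))
d = 0.110777 nm
a = d * sqrt(h^2+k^2+l^2) = 0.110777 * sqrt(6)
a = 0.2713 nm


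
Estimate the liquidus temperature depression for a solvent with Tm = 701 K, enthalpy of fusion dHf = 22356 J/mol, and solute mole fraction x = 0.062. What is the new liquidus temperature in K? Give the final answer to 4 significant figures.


dT = R*Tm^2*x / dHf
dT = 8.314 * 701^2 * 0.062 / 22356
dT = 11.3304 K
T_new = 701 - 11.3304 = 689.7 K


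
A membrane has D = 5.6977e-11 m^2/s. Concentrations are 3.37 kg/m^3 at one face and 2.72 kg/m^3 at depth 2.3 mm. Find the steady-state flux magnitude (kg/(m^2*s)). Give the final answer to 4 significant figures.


J = -D * (dC/dx) = D * (C1 - C2) / dx
J = 5.6977e-11 * (3.37 - 2.72) / 2.3e-03
J = 1.61e-08 kg/(m^2*s)


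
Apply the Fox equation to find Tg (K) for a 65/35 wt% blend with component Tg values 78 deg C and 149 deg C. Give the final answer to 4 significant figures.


1/Tg = w1/Tg1 + w2/Tg2 (in Kelvin)
Tg1 = 351.15 K, Tg2 = 422.15 K
1/Tg = 0.65/351.15 + 0.35/422.15
Tg = 373.1 K


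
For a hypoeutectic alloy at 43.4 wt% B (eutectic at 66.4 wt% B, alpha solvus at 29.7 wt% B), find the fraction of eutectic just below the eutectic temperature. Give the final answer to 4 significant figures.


f_primary = (C_e - C0) / (C_e - C_alpha_max)
f_primary = (66.4 - 43.4) / (66.4 - 29.7)
f_primary = 0.626703
f_eutectic = 1 - 0.626703 = 0.3733


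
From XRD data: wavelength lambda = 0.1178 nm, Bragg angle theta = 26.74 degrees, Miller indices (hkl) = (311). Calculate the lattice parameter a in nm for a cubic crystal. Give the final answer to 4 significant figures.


d = lambda / (2*sin(theta))
d = 0.1178 / (2*sin(26.74 deg))
d = 0.130906 nm
a = d * sqrt(h^2+k^2+l^2) = 0.130906 * sqrt(11)
a = 0.4342 nm


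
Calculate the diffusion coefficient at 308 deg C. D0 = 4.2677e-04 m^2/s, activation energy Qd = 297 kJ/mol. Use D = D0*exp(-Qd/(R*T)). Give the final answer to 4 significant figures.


D = D0 * exp(-Qd / (R*T))
T = 581.15 K
D = 4.2677e-04 * exp(-297e3 / (8.314 * 581.15))
D = 8.598e-31 m^2/s


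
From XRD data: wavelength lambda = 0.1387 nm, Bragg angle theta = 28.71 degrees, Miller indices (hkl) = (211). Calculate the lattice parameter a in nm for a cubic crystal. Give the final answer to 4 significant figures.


d = lambda / (2*sin(theta))
d = 0.1387 / (2*sin(28.71 deg))
d = 0.144366 nm
a = d * sqrt(h^2+k^2+l^2) = 0.144366 * sqrt(6)
a = 0.3536 nm


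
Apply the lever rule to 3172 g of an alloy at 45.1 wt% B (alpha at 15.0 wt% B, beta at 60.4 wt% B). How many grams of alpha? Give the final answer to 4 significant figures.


f_alpha = (C_beta - C0) / (C_beta - C_alpha)
f_alpha = (60.4 - 45.1) / (60.4 - 15.0) = 0.337004
m_alpha = f_alpha * m_total = 0.337004 * 3172 = 1069 g


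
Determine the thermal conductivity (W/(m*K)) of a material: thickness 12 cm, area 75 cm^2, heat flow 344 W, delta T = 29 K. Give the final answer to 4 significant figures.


k = Q*L / (A*dT)
L = 0.12 m, A = 7.5e-03 m^2
k = 344 * 0.12 / (7.5e-03 * 29)
k = 189.8 W/(m*K)


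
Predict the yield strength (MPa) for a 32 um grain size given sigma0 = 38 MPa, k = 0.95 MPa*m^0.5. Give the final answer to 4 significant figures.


sigma_y = sigma0 + k / sqrt(d)
d = 32 um = 3.2e-05 m
sigma_y = 38 + 0.95 / sqrt(3.2e-05)
sigma_y = 205.9 MPa


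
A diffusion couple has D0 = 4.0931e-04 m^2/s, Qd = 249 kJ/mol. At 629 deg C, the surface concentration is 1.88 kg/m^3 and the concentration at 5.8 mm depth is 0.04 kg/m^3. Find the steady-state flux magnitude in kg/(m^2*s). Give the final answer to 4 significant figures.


Step 1: D = D0 * exp(-Qd/(R*T))
T = 629 + 273.15 = 902.15 K
D = 4.0931e-04 * exp(-249e3 / (8.314 * 902.15)) = 1.56455e-18 m^2/s
Step 2: J = D * (C1 - C2) / dx
J = 1.56455e-18 * (1.88 - 0.04) / 5.8e-03
J = 4.963e-16 kg/(m^2*s)


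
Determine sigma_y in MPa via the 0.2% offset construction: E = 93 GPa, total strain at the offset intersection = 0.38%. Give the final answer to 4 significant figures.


Offset strain = 0.002
Elastic strain at yield = total_strain - offset = 3.8e-03 - 0.002 = 1.8e-03
sigma_y = E * elastic_strain = 93000 * 1.8e-03
sigma_y = 167.4 MPa


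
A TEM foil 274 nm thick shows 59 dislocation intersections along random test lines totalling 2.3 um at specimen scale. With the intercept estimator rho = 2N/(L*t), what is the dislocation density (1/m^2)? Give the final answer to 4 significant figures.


rho = 2N / (L * t)
L = 2.3 um = 2.3e-06 m, t = 274 nm = 2.74e-07 m
rho = 2 * 59 / (2.3e-06 * 2.74e-07)
rho = 1.872e+14 1/m^2


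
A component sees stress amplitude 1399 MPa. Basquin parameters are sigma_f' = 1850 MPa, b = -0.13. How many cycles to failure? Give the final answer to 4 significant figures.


sigma_a = sigma_f' * (2*Nf)^b
2*Nf = (sigma_a / sigma_f')^(1/b)
2*Nf = (1399 / 1850)^(1/-0.13)
2*Nf = 8.5801
Nf = 4.29 cycles


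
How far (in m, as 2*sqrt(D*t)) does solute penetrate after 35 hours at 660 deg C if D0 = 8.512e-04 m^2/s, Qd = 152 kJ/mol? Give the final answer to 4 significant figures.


Step 1: D = D0 * exp(-Qd/(R*T))
T = 933.15 K
D = 8.512e-04 * exp(-152e3 / (8.314 * 933.15)) = 2.63796e-12 m^2/s
Step 2: L = 2*sqrt(D*t)
t = 35 h = 126000 s
L = 2*sqrt(2.63796e-12 * 126000) = 1.153e-03 m


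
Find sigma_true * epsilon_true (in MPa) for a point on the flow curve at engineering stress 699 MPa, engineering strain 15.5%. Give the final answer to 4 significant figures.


sigma_true = sigma_eng * (1 + epsilon_eng)
sigma_true = 699 * (1 + 0.155) = 807.345 MPa
epsilon_true = ln(1 + epsilon_eng)
epsilon_true = ln(1 + 0.155) = 0.1441
sigma_true * epsilon_true = 807.345 * 0.1441 = 116.3 MPa


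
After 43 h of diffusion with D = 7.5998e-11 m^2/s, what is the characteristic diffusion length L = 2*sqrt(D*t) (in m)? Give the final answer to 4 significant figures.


t = 43 hr = 154800 s
Diffusion length = 2*sqrt(D*t)
= 2*sqrt(7.5998e-11 * 154800)
= 6.86e-03 m


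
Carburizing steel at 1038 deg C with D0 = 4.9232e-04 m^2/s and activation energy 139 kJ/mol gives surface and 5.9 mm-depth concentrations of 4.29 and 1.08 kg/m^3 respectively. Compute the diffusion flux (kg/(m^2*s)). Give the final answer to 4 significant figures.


Step 1: D = D0 * exp(-Qd/(R*T))
T = 1038 + 273.15 = 1311.15 K
D = 4.9232e-04 * exp(-139e3 / (8.314 * 1311.15)) = 1.4271e-09 m^2/s
Step 2: J = D * (C1 - C2) / dx
J = 1.4271e-09 * (4.29 - 1.08) / 5.9e-03
J = 7.764e-07 kg/(m^2*s)


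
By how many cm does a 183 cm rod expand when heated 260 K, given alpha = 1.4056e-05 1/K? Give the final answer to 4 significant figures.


dL = L0 * alpha * dT
dL = 183 * 1.4056e-05 * 260
dL = 0.6688 cm


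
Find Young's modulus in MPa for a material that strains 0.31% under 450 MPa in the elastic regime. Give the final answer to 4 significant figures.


E = sigma / epsilon
epsilon = 0.31% = 3.1e-03
E = 450 / 3.1e-03
E = 145200 MPa


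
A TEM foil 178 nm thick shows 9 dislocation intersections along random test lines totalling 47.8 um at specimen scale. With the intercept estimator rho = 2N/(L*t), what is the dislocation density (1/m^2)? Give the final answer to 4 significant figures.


rho = 2N / (L * t)
L = 47.8 um = 4.78e-05 m, t = 178 nm = 1.78e-07 m
rho = 2 * 9 / (4.78e-05 * 1.78e-07)
rho = 2.116e+12 1/m^2


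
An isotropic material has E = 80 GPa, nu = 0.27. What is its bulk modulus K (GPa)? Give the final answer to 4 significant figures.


K = E / (3*(1-2*nu))
K = 80 / (3*(1-2*0.27))
K = 57.97 GPa


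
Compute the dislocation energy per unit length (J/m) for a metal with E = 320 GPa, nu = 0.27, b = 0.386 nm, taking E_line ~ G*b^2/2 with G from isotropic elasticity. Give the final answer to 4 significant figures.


Step 1: G = E / (2*(1+nu))
G = 320 / (2*(1+0.27)) = 125.984 GPa = 1.25984e+11 Pa
Step 2: E_line = G*b^2/2
b = 0.386 nm = 3.86e-10 m
E_line = 0.5 * 1.25984e+11 * (3.86e-10)^2 = 9.386e-09 J/m


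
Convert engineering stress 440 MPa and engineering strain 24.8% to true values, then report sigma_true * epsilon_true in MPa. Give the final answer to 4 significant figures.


sigma_true = sigma_eng * (1 + epsilon_eng)
sigma_true = 440 * (1 + 0.248) = 549.12 MPa
epsilon_true = ln(1 + epsilon_eng)
epsilon_true = ln(1 + 0.248) = 0.221542
sigma_true * epsilon_true = 549.12 * 0.221542 = 121.7 MPa


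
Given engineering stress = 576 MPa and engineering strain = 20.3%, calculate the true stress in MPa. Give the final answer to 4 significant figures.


sigma_true = sigma_eng * (1 + epsilon_eng)
sigma_true = 576 * (1 + 0.203)
sigma_true = 692.9 MPa


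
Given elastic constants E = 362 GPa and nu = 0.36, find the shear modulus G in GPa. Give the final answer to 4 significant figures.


G = E / (2*(1+nu))
G = 362 / (2*(1+0.36))
G = 133.1 GPa


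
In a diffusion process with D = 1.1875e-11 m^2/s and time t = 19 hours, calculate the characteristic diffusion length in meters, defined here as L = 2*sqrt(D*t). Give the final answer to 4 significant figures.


t = 19 hr = 68400 s
Diffusion length = 2*sqrt(D*t)
= 2*sqrt(1.1875e-11 * 68400)
= 1.802e-03 m


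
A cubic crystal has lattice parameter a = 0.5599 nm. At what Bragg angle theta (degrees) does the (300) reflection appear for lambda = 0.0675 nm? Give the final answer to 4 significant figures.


d = a / sqrt(h^2+k^2+l^2)
d = 0.5599 / sqrt(9) = 0.186633 nm
lambda = 2*d*sin(theta)  =>  sin(theta) = lambda / (2*d)
sin(theta) = 0.0675 / (2 * 0.186633) = 0.180836
theta = 10.42 deg


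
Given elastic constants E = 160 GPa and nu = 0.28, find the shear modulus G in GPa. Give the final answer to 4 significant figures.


G = E / (2*(1+nu))
G = 160 / (2*(1+0.28))
G = 62.5 GPa


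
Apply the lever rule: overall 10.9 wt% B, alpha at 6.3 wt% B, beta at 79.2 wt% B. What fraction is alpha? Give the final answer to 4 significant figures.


f_alpha = (C_beta - C0) / (C_beta - C_alpha)
f_alpha = (79.2 - 10.9) / (79.2 - 6.3)
f_alpha = 0.9369


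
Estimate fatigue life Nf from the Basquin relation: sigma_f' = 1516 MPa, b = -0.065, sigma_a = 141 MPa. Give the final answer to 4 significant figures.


sigma_a = sigma_f' * (2*Nf)^b
2*Nf = (sigma_a / sigma_f')^(1/b)
2*Nf = (141 / 1516)^(1/-0.065)
2*Nf = 7.39477e+15
Nf = 3.697e+15 cycles


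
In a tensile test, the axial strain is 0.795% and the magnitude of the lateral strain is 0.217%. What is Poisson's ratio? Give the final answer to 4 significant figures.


nu = -epsilon_lat / epsilon_axial
Lateral strain is contraction (negative), so using magnitudes:
nu = 0.217 / 0.795
nu = 0.273


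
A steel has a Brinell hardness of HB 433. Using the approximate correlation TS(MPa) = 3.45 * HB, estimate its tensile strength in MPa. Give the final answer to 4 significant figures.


TS (MPa) = 3.45 * HB
TS = 3.45 * 433
TS = 1494 MPa


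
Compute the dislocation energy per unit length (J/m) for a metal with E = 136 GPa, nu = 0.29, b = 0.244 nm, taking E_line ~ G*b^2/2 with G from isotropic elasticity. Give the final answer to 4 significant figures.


Step 1: G = E / (2*(1+nu))
G = 136 / (2*(1+0.29)) = 52.7132 GPa = 5.27132e+10 Pa
Step 2: E_line = G*b^2/2
b = 0.244 nm = 2.44e-10 m
E_line = 0.5 * 5.27132e+10 * (2.44e-10)^2 = 1.569e-09 J/m


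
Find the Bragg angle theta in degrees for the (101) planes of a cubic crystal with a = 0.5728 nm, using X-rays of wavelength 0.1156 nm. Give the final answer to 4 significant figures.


d = a / sqrt(h^2+k^2+l^2)
d = 0.5728 / sqrt(2) = 0.405031 nm
lambda = 2*d*sin(theta)  =>  sin(theta) = lambda / (2*d)
sin(theta) = 0.1156 / (2 * 0.405031) = 0.142705
theta = 8.204 deg


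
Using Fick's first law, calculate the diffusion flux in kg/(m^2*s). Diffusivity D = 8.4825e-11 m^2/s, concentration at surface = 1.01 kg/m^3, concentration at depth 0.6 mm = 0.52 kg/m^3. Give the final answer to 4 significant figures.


J = -D * (dC/dx) = D * (C1 - C2) / dx
J = 8.4825e-11 * (1.01 - 0.52) / 6e-04
J = 6.927e-08 kg/(m^2*s)


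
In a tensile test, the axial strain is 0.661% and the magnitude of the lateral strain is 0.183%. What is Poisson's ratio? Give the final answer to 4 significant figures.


nu = -epsilon_lat / epsilon_axial
Lateral strain is contraction (negative), so using magnitudes:
nu = 0.183 / 0.661
nu = 0.2769


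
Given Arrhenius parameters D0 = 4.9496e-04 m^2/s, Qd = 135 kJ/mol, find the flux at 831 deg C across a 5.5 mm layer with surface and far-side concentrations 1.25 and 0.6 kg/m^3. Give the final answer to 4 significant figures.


Step 1: D = D0 * exp(-Qd/(R*T))
T = 831 + 273.15 = 1104.15 K
D = 4.9496e-04 * exp(-135e3 / (8.314 * 1104.15)) = 2.03151e-10 m^2/s
Step 2: J = D * (C1 - C2) / dx
J = 2.03151e-10 * (1.25 - 0.6) / 5.5e-03
J = 2.401e-08 kg/(m^2*s)


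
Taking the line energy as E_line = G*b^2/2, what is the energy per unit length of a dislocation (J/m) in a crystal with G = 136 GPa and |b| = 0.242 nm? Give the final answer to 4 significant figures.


E = G*b^2/2
b = 0.242 nm = 2.42e-10 m
G = 136 GPa = 1.36e+11 Pa
E = 0.5 * 1.36e+11 * (2.42e-10)^2
E = 3.982e-09 J/m


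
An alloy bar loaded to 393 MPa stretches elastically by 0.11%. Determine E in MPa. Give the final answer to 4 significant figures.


E = sigma / epsilon
epsilon = 0.11% = 1.1e-03
E = 393 / 1.1e-03
E = 357300 MPa


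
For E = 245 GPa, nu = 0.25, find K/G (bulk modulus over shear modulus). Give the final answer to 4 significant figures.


G = E / (2*(1+nu))
G = 245 / (2*(1+0.25)) = 98 GPa
K = E / (3*(1-2*nu))
K = 245 / (3*(1-2*0.25)) = 163.333 GPa
K/G = 163.333 / 98 = 1.667


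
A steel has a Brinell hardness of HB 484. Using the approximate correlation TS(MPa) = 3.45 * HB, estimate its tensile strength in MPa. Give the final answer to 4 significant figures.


TS (MPa) = 3.45 * HB
TS = 3.45 * 484
TS = 1670 MPa


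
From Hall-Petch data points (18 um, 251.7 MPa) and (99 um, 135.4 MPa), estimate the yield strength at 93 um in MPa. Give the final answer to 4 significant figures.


sigma_y = sigma0 + k / sqrt(d)
1/sqrt(d1) = 1/sqrt(1.8e-05) = 235.702;  1/sqrt(d2) = 100.504
k = (sigma1 - sigma2) / (1/sqrt(d1) - 1/sqrt(d2)) = (251.7 - 135.4) / (235.702 - 100.504) = 0.860217 MPa*m^0.5
sigma0 = sigma1 - k/sqrt(d1) = 251.7 - 0.860217*235.702 = 48.945 MPa
sigma_y(d3) = 48.945 + 0.860217 / sqrt(9.3e-05) = 138.1 MPa


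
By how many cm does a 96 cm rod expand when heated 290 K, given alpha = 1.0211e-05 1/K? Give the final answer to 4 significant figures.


dL = L0 * alpha * dT
dL = 96 * 1.0211e-05 * 290
dL = 0.2843 cm


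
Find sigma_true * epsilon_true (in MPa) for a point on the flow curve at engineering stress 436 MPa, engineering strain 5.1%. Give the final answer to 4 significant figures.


sigma_true = sigma_eng * (1 + epsilon_eng)
sigma_true = 436 * (1 + 0.051) = 458.236 MPa
epsilon_true = ln(1 + epsilon_eng)
epsilon_true = ln(1 + 0.051) = 0.0497421
sigma_true * epsilon_true = 458.236 * 0.0497421 = 22.79 MPa


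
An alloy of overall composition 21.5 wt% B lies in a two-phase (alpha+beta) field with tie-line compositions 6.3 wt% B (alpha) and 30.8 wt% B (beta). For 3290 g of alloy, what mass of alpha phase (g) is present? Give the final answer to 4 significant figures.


f_alpha = (C_beta - C0) / (C_beta - C_alpha)
f_alpha = (30.8 - 21.5) / (30.8 - 6.3) = 0.379592
m_alpha = f_alpha * m_total = 0.379592 * 3290 = 1249 g


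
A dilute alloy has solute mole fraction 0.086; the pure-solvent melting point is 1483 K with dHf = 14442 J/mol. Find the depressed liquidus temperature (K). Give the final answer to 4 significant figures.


dT = R*Tm^2*x / dHf
dT = 8.314 * 1483^2 * 0.086 / 14442
dT = 108.884 K
T_new = 1483 - 108.884 = 1374 K


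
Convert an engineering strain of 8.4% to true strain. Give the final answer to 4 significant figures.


epsilon_true = ln(1 + epsilon_eng)
epsilon_true = ln(1 + 0.084)
epsilon_true = 0.08066


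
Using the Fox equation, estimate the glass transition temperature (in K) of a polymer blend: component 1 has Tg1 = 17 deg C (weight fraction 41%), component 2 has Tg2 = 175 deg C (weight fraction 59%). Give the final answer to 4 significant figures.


1/Tg = w1/Tg1 + w2/Tg2 (in Kelvin)
Tg1 = 290.15 K, Tg2 = 448.15 K
1/Tg = 0.41/290.15 + 0.59/448.15
Tg = 366.4 K


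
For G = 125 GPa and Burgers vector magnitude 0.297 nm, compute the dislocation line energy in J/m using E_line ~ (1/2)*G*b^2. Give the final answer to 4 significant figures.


E = G*b^2/2
b = 0.297 nm = 2.97e-10 m
G = 125 GPa = 1.25e+11 Pa
E = 0.5 * 1.25e+11 * (2.97e-10)^2
E = 5.513e-09 J/m


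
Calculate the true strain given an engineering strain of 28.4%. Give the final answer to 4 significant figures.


epsilon_true = ln(1 + epsilon_eng)
epsilon_true = ln(1 + 0.284)
epsilon_true = 0.25


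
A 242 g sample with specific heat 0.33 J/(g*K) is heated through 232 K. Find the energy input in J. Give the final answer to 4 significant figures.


Q = m * cp * dT
Q = 242 * 0.33 * 232
Q = 18530 J


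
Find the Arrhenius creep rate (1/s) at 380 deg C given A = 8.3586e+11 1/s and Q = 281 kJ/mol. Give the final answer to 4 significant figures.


rate = A * exp(-Q / (R*T))
T = 380 + 273.15 = 653.15 K
rate = 8.3586e+11 * exp(-281e3 / (8.314 * 653.15))
rate = 2.811e-11 1/s


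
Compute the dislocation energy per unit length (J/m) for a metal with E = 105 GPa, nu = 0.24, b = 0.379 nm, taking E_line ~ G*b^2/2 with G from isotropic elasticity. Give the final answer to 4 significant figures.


Step 1: G = E / (2*(1+nu))
G = 105 / (2*(1+0.24)) = 42.3387 GPa = 4.23387e+10 Pa
Step 2: E_line = G*b^2/2
b = 0.379 nm = 3.79e-10 m
E_line = 0.5 * 4.23387e+10 * (3.79e-10)^2 = 3.041e-09 J/m


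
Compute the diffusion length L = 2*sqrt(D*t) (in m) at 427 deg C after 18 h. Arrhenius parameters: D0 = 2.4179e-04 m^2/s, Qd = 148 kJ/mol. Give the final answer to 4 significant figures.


Step 1: D = D0 * exp(-Qd/(R*T))
T = 700.15 K
D = 2.4179e-04 * exp(-148e3 / (8.314 * 700.15)) = 2.19538e-15 m^2/s
Step 2: L = 2*sqrt(D*t)
t = 18 h = 64800 s
L = 2*sqrt(2.19538e-15 * 64800) = 2.385e-05 m


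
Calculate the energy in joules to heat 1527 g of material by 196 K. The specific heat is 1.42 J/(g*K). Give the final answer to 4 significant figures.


Q = m * cp * dT
Q = 1527 * 1.42 * 196
Q = 425000 J


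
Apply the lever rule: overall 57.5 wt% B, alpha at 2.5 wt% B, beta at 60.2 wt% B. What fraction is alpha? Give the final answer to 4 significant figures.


f_alpha = (C_beta - C0) / (C_beta - C_alpha)
f_alpha = (60.2 - 57.5) / (60.2 - 2.5)
f_alpha = 0.04679


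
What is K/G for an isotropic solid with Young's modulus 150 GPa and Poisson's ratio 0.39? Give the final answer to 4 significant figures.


G = E / (2*(1+nu))
G = 150 / (2*(1+0.39)) = 53.9568 GPa
K = E / (3*(1-2*nu))
K = 150 / (3*(1-2*0.39)) = 227.273 GPa
K/G = 227.273 / 53.9568 = 4.212


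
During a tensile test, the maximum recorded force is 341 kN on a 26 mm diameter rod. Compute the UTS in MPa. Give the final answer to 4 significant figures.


A0 = pi*(d/2)^2 = pi*(26/2)^2 = 530.929 mm^2
UTS = F_max / A0 = 341*1000 / 530.929
UTS = 642.3 MPa


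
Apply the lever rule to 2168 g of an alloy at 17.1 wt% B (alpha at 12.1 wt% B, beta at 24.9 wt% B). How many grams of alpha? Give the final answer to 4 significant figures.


f_alpha = (C_beta - C0) / (C_beta - C_alpha)
f_alpha = (24.9 - 17.1) / (24.9 - 12.1) = 0.609375
m_alpha = f_alpha * m_total = 0.609375 * 2168 = 1321 g


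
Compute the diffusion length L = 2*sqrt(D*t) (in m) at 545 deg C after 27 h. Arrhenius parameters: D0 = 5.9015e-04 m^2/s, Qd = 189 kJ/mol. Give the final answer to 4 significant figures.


Step 1: D = D0 * exp(-Qd/(R*T))
T = 818.15 K
D = 5.9015e-04 * exp(-189e3 / (8.314 * 818.15)) = 5.05656e-16 m^2/s
Step 2: L = 2*sqrt(D*t)
t = 27 h = 97200 s
L = 2*sqrt(5.05656e-16 * 97200) = 1.402e-05 m


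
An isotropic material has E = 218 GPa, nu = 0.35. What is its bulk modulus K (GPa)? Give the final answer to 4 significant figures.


K = E / (3*(1-2*nu))
K = 218 / (3*(1-2*0.35))
K = 242.2 GPa


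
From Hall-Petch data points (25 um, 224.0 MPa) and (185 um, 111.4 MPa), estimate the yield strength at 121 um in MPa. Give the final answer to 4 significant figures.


sigma_y = sigma0 + k / sqrt(d)
1/sqrt(d1) = 1/sqrt(2.5e-05) = 200;  1/sqrt(d2) = 73.5215
k = (sigma1 - sigma2) / (1/sqrt(d1) - 1/sqrt(d2)) = (224.0 - 111.4) / (200 - 73.5215) = 0.89027 MPa*m^0.5
sigma0 = sigma1 - k/sqrt(d1) = 224.0 - 0.89027*200 = 45.9461 MPa
sigma_y(d3) = 45.9461 + 0.89027 / sqrt(1.21e-04) = 126.9 MPa


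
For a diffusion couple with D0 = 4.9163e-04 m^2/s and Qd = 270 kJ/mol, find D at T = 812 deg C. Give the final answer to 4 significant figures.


D = D0 * exp(-Qd / (R*T))
T = 1085.15 K
D = 4.9163e-04 * exp(-270e3 / (8.314 * 1085.15))
D = 4.949e-17 m^2/s


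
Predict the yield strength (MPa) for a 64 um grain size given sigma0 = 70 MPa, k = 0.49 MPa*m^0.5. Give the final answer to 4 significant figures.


sigma_y = sigma0 + k / sqrt(d)
d = 64 um = 6.4e-05 m
sigma_y = 70 + 0.49 / sqrt(6.4e-05)
sigma_y = 131.3 MPa


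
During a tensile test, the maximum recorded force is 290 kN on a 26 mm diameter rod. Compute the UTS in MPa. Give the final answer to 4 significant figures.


A0 = pi*(d/2)^2 = pi*(26/2)^2 = 530.929 mm^2
UTS = F_max / A0 = 290*1000 / 530.929
UTS = 546.2 MPa


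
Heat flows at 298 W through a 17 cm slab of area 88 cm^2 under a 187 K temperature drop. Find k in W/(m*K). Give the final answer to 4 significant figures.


k = Q*L / (A*dT)
L = 0.17 m, A = 8.8e-03 m^2
k = 298 * 0.17 / (8.8e-03 * 187)
k = 30.79 W/(m*K)


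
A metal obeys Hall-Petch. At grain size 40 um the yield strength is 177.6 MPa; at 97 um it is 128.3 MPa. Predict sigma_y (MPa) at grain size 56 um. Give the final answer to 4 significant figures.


sigma_y = sigma0 + k / sqrt(d)
1/sqrt(d1) = 1/sqrt(4e-05) = 158.114;  1/sqrt(d2) = 101.535
k = (sigma1 - sigma2) / (1/sqrt(d1) - 1/sqrt(d2)) = (177.6 - 128.3) / (158.114 - 101.535) = 0.871344 MPa*m^0.5
sigma0 = sigma1 - k/sqrt(d1) = 177.6 - 0.871344*158.114 = 39.8284 MPa
sigma_y(d3) = 39.8284 + 0.871344 / sqrt(5.6e-05) = 156.3 MPa


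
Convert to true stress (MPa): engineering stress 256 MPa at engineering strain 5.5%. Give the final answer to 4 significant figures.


sigma_true = sigma_eng * (1 + epsilon_eng)
sigma_true = 256 * (1 + 0.055)
sigma_true = 270.1 MPa


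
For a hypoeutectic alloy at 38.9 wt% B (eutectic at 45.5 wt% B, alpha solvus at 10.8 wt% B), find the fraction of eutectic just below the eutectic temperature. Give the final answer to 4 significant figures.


f_primary = (C_e - C0) / (C_e - C_alpha_max)
f_primary = (45.5 - 38.9) / (45.5 - 10.8)
f_primary = 0.190202
f_eutectic = 1 - 0.190202 = 0.8098


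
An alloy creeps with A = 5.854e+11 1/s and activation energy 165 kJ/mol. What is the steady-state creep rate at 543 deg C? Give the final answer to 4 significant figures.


rate = A * exp(-Q / (R*T))
T = 543 + 273.15 = 816.15 K
rate = 5.854e+11 * exp(-165e3 / (8.314 * 816.15))
rate = 16.1 1/s


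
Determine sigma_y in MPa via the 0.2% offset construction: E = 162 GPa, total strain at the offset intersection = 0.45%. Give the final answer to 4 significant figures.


Offset strain = 0.002
Elastic strain at yield = total_strain - offset = 4.5e-03 - 0.002 = 2.5e-03
sigma_y = E * elastic_strain = 162000 * 2.5e-03
sigma_y = 405 MPa


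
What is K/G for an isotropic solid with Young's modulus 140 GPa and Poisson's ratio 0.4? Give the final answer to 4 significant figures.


G = E / (2*(1+nu))
G = 140 / (2*(1+0.4)) = 50 GPa
K = E / (3*(1-2*nu))
K = 140 / (3*(1-2*0.4)) = 233.333 GPa
K/G = 233.333 / 50 = 4.667


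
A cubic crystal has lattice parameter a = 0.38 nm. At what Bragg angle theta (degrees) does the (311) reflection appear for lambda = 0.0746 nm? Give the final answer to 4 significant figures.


d = a / sqrt(h^2+k^2+l^2)
d = 0.38 / sqrt(11) = 0.114574 nm
lambda = 2*d*sin(theta)  =>  sin(theta) = lambda / (2*d)
sin(theta) = 0.0746 / (2 * 0.114574) = 0.325553
theta = 19 deg


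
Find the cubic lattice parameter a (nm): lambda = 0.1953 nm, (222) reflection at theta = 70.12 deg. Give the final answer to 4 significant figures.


d = lambda / (2*sin(theta))
d = 0.1953 / (2*sin(70.12 deg))
d = 0.103838 nm
a = d * sqrt(h^2+k^2+l^2) = 0.103838 * sqrt(12)
a = 0.3597 nm


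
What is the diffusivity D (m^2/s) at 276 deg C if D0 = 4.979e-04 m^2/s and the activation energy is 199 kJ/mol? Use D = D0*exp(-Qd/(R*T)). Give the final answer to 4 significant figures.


D = D0 * exp(-Qd / (R*T))
T = 549.15 K
D = 4.979e-04 * exp(-199e3 / (8.314 * 549.15))
D = 5.858e-23 m^2/s


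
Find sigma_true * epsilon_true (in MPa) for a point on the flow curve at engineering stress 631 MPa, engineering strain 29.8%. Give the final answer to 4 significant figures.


sigma_true = sigma_eng * (1 + epsilon_eng)
sigma_true = 631 * (1 + 0.298) = 819.038 MPa
epsilon_true = ln(1 + epsilon_eng)
epsilon_true = ln(1 + 0.298) = 0.260825
sigma_true * epsilon_true = 819.038 * 0.260825 = 213.6 MPa


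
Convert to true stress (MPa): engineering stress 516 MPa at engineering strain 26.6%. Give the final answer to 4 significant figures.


sigma_true = sigma_eng * (1 + epsilon_eng)
sigma_true = 516 * (1 + 0.266)
sigma_true = 653.3 MPa


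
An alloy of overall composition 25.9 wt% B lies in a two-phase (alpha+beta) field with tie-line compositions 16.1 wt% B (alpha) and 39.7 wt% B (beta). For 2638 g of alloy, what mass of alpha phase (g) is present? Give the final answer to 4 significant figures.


f_alpha = (C_beta - C0) / (C_beta - C_alpha)
f_alpha = (39.7 - 25.9) / (39.7 - 16.1) = 0.584746
m_alpha = f_alpha * m_total = 0.584746 * 2638 = 1543 g


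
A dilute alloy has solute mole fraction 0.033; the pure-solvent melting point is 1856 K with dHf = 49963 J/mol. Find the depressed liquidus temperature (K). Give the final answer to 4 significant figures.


dT = R*Tm^2*x / dHf
dT = 8.314 * 1856^2 * 0.033 / 49963
dT = 18.9161 K
T_new = 1856 - 18.9161 = 1837 K


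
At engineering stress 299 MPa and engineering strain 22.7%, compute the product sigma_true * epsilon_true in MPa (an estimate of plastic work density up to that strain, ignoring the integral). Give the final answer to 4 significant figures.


sigma_true = sigma_eng * (1 + epsilon_eng)
sigma_true = 299 * (1 + 0.227) = 366.873 MPa
epsilon_true = ln(1 + epsilon_eng)
epsilon_true = ln(1 + 0.227) = 0.204572
sigma_true * epsilon_true = 366.873 * 0.204572 = 75.05 MPa


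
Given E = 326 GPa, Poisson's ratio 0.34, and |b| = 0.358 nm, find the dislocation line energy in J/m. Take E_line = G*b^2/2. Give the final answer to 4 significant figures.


Step 1: G = E / (2*(1+nu))
G = 326 / (2*(1+0.34)) = 121.642 GPa = 1.21642e+11 Pa
Step 2: E_line = G*b^2/2
b = 0.358 nm = 3.58e-10 m
E_line = 0.5 * 1.21642e+11 * (3.58e-10)^2 = 7.795e-09 J/m


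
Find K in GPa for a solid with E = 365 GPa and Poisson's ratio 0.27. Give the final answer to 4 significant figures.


K = E / (3*(1-2*nu))
K = 365 / (3*(1-2*0.27))
K = 264.5 GPa


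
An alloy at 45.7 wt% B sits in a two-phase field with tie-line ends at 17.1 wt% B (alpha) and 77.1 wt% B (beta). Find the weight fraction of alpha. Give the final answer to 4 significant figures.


f_alpha = (C_beta - C0) / (C_beta - C_alpha)
f_alpha = (77.1 - 45.7) / (77.1 - 17.1)
f_alpha = 0.5233


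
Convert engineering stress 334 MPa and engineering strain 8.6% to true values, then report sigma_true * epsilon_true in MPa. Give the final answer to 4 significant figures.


sigma_true = sigma_eng * (1 + epsilon_eng)
sigma_true = 334 * (1 + 0.086) = 362.724 MPa
epsilon_true = ln(1 + epsilon_eng)
epsilon_true = ln(1 + 0.086) = 0.0825012
sigma_true * epsilon_true = 362.724 * 0.0825012 = 29.93 MPa


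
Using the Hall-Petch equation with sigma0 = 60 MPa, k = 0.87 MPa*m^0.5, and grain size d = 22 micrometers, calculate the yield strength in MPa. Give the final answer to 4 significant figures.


sigma_y = sigma0 + k / sqrt(d)
d = 22 um = 2.2e-05 m
sigma_y = 60 + 0.87 / sqrt(2.2e-05)
sigma_y = 245.5 MPa


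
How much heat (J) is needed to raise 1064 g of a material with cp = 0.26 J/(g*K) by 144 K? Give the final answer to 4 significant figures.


Q = m * cp * dT
Q = 1064 * 0.26 * 144
Q = 39840 J


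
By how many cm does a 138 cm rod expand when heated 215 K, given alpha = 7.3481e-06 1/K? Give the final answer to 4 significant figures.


dL = L0 * alpha * dT
dL = 138 * 7.3481e-06 * 215
dL = 0.218 cm


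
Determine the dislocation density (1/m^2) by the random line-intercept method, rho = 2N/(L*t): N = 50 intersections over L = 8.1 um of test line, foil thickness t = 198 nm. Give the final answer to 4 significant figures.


rho = 2N / (L * t)
L = 8.1 um = 8.1e-06 m, t = 198 nm = 1.98e-07 m
rho = 2 * 50 / (8.1e-06 * 1.98e-07)
rho = 6.235e+13 1/m^2


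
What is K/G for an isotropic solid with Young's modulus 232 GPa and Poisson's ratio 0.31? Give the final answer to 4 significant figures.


G = E / (2*(1+nu))
G = 232 / (2*(1+0.31)) = 88.5496 GPa
K = E / (3*(1-2*nu))
K = 232 / (3*(1-2*0.31)) = 203.509 GPa
K/G = 203.509 / 88.5496 = 2.298


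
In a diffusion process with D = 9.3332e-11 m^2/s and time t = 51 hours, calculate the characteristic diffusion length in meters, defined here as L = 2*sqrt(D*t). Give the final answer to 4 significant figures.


t = 51 hr = 183600 s
Diffusion length = 2*sqrt(D*t)
= 2*sqrt(9.3332e-11 * 183600)
= 8.279e-03 m


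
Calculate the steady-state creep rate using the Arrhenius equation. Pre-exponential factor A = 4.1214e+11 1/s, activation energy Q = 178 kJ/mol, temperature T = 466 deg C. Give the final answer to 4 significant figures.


rate = A * exp(-Q / (R*T))
T = 466 + 273.15 = 739.15 K
rate = 4.1214e+11 * exp(-178e3 / (8.314 * 739.15))
rate = 0.1085 1/s


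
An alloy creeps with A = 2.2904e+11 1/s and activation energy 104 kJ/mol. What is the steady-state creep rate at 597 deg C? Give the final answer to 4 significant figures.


rate = A * exp(-Q / (R*T))
T = 597 + 273.15 = 870.15 K
rate = 2.2904e+11 * exp(-104e3 / (8.314 * 870.15))
rate = 130800 1/s


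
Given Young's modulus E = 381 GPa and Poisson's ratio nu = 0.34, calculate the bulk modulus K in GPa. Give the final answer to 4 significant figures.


K = E / (3*(1-2*nu))
K = 381 / (3*(1-2*0.34))
K = 396.9 GPa


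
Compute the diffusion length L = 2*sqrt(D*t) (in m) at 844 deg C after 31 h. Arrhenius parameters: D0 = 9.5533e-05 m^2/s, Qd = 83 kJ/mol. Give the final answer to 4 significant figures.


Step 1: D = D0 * exp(-Qd/(R*T))
T = 1117.15 K
D = 9.5533e-05 * exp(-83e3 / (8.314 * 1117.15)) = 1.25654e-08 m^2/s
Step 2: L = 2*sqrt(D*t)
t = 31 h = 111600 s
L = 2*sqrt(1.25654e-08 * 111600) = 0.07489 m


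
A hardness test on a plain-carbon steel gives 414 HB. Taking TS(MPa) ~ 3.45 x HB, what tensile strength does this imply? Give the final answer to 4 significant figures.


TS (MPa) = 3.45 * HB
TS = 3.45 * 414
TS = 1428 MPa


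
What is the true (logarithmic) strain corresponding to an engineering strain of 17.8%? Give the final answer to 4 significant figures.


epsilon_true = ln(1 + epsilon_eng)
epsilon_true = ln(1 + 0.178)
epsilon_true = 0.1638


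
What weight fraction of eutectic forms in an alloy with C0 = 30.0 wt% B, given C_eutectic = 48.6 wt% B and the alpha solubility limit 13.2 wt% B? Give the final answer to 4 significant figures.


f_primary = (C_e - C0) / (C_e - C_alpha_max)
f_primary = (48.6 - 30.0) / (48.6 - 13.2)
f_primary = 0.525424
f_eutectic = 1 - 0.525424 = 0.4746


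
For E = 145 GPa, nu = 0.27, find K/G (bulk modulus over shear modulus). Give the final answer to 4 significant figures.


G = E / (2*(1+nu))
G = 145 / (2*(1+0.27)) = 57.0866 GPa
K = E / (3*(1-2*nu))
K = 145 / (3*(1-2*0.27)) = 105.072 GPa
K/G = 105.072 / 57.0866 = 1.841


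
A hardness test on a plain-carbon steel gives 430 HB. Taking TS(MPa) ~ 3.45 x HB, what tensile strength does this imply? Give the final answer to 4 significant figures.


TS (MPa) = 3.45 * HB
TS = 3.45 * 430
TS = 1484 MPa


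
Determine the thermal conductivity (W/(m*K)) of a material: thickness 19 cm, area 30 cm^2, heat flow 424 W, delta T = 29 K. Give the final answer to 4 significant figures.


k = Q*L / (A*dT)
L = 0.19 m, A = 3e-03 m^2
k = 424 * 0.19 / (3e-03 * 29)
k = 926 W/(m*K)


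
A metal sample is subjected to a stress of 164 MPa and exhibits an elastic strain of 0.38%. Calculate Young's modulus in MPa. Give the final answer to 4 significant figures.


E = sigma / epsilon
epsilon = 0.38% = 3.8e-03
E = 164 / 3.8e-03
E = 43160 MPa


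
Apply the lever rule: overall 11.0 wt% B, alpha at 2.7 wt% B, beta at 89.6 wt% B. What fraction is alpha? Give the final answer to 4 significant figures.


f_alpha = (C_beta - C0) / (C_beta - C_alpha)
f_alpha = (89.6 - 11.0) / (89.6 - 2.7)
f_alpha = 0.9045


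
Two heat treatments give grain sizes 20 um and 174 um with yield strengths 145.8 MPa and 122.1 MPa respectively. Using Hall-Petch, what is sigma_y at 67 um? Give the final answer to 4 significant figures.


sigma_y = sigma0 + k / sqrt(d)
1/sqrt(d1) = 1/sqrt(2e-05) = 223.607;  1/sqrt(d2) = 75.8098
k = (sigma1 - sigma2) / (1/sqrt(d1) - 1/sqrt(d2)) = (145.8 - 122.1) / (223.607 - 75.8098) = 0.160355 MPa*m^0.5
sigma0 = sigma1 - k/sqrt(d1) = 145.8 - 0.160355*223.607 = 109.944 MPa
sigma_y(d3) = 109.944 + 0.160355 / sqrt(6.7e-05) = 129.5 MPa


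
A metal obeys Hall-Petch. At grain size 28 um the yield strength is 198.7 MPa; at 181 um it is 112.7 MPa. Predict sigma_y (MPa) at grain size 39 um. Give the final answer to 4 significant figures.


sigma_y = sigma0 + k / sqrt(d)
1/sqrt(d1) = 1/sqrt(2.8e-05) = 188.982;  1/sqrt(d2) = 74.3294
k = (sigma1 - sigma2) / (1/sqrt(d1) - 1/sqrt(d2)) = (198.7 - 112.7) / (188.982 - 74.3294) = 0.750091 MPa*m^0.5
sigma0 = sigma1 - k/sqrt(d1) = 198.7 - 0.750091*188.982 = 56.9462 MPa
sigma_y(d3) = 56.9462 + 0.750091 / sqrt(3.9e-05) = 177.1 MPa


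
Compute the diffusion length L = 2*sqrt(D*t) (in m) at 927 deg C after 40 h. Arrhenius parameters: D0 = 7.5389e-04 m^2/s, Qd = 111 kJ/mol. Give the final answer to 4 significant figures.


Step 1: D = D0 * exp(-Qd/(R*T))
T = 1200.15 K
D = 7.5389e-04 * exp(-111e3 / (8.314 * 1200.15)) = 1.11182e-08 m^2/s
Step 2: L = 2*sqrt(D*t)
t = 40 h = 144000 s
L = 2*sqrt(1.11182e-08 * 144000) = 0.08003 m


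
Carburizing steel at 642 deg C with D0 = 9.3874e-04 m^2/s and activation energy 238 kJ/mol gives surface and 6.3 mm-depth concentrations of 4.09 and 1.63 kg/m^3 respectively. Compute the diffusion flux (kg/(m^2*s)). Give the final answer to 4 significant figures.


Step 1: D = D0 * exp(-Qd/(R*T))
T = 642 + 273.15 = 915.15 K
D = 9.3874e-04 * exp(-238e3 / (8.314 * 915.15)) = 2.44099e-17 m^2/s
Step 2: J = D * (C1 - C2) / dx
J = 2.44099e-17 * (4.09 - 1.63) / 6.3e-03
J = 9.531e-15 kg/(m^2*s)


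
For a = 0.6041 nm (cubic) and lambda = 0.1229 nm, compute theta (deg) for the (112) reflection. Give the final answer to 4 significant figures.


d = a / sqrt(h^2+k^2+l^2)
d = 0.6041 / sqrt(6) = 0.246623 nm
lambda = 2*d*sin(theta)  =>  sin(theta) = lambda / (2*d)
sin(theta) = 0.1229 / (2 * 0.246623) = 0.249166
theta = 14.43 deg


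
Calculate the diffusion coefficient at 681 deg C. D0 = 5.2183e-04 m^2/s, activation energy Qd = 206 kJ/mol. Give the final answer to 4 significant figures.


D = D0 * exp(-Qd / (R*T))
T = 954.15 K
D = 5.2183e-04 * exp(-206e3 / (8.314 * 954.15))
D = 2.752e-15 m^2/s


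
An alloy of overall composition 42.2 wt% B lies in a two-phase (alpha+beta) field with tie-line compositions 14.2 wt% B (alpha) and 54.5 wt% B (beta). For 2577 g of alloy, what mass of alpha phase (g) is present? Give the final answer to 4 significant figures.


f_alpha = (C_beta - C0) / (C_beta - C_alpha)
f_alpha = (54.5 - 42.2) / (54.5 - 14.2) = 0.305211
m_alpha = f_alpha * m_total = 0.305211 * 2577 = 786.5 g


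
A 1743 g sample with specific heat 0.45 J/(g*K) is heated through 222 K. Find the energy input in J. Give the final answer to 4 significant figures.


Q = m * cp * dT
Q = 1743 * 0.45 * 222
Q = 174100 J


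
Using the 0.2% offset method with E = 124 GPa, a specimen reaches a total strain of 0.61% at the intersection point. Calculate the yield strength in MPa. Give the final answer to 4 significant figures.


Offset strain = 0.002
Elastic strain at yield = total_strain - offset = 6.1e-03 - 0.002 = 4.1e-03
sigma_y = E * elastic_strain = 124000 * 4.1e-03
sigma_y = 508.4 MPa


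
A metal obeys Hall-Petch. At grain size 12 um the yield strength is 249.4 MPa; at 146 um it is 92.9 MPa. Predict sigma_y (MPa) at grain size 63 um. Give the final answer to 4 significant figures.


sigma_y = sigma0 + k / sqrt(d)
1/sqrt(d1) = 1/sqrt(1.2e-05) = 288.675;  1/sqrt(d2) = 82.7606
k = (sigma1 - sigma2) / (1/sqrt(d1) - 1/sqrt(d2)) = (249.4 - 92.9) / (288.675 - 82.7606) = 0.760024 MPa*m^0.5
sigma0 = sigma1 - k/sqrt(d1) = 249.4 - 0.760024*288.675 = 30 MPa
sigma_y(d3) = 30 + 0.760024 / sqrt(6.3e-05) = 125.8 MPa


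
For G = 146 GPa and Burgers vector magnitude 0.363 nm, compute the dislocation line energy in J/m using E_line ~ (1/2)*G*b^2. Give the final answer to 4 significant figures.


E = G*b^2/2
b = 0.363 nm = 3.63e-10 m
G = 146 GPa = 1.46e+11 Pa
E = 0.5 * 1.46e+11 * (3.63e-10)^2
E = 9.619e-09 J/m


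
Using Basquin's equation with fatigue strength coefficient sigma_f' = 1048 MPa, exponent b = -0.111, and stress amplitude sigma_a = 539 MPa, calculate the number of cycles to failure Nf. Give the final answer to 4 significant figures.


sigma_a = sigma_f' * (2*Nf)^b
2*Nf = (sigma_a / sigma_f')^(1/b)
2*Nf = (539 / 1048)^(1/-0.111)
2*Nf = 399.534
Nf = 199.8 cycles


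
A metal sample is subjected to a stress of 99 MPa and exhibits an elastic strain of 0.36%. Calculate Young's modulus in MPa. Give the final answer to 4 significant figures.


E = sigma / epsilon
epsilon = 0.36% = 3.6e-03
E = 99 / 3.6e-03
E = 27500 MPa


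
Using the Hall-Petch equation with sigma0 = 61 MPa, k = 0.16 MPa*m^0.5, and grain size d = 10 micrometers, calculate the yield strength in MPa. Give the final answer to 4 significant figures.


sigma_y = sigma0 + k / sqrt(d)
d = 10 um = 1e-05 m
sigma_y = 61 + 0.16 / sqrt(1e-05)
sigma_y = 111.6 MPa


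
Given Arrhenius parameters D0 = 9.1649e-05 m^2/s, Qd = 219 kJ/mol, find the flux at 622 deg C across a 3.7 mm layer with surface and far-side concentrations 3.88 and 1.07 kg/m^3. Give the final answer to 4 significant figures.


Step 1: D = D0 * exp(-Qd/(R*T))
T = 622 + 273.15 = 895.15 K
D = 9.1649e-05 * exp(-219e3 / (8.314 * 895.15)) = 1.52185e-17 m^2/s
Step 2: J = D * (C1 - C2) / dx
J = 1.52185e-17 * (3.88 - 1.07) / 3.7e-03
J = 1.156e-14 kg/(m^2*s)


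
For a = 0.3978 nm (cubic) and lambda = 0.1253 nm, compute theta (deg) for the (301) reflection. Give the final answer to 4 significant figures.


d = a / sqrt(h^2+k^2+l^2)
d = 0.3978 / sqrt(10) = 0.125795 nm
lambda = 2*d*sin(theta)  =>  sin(theta) = lambda / (2*d)
sin(theta) = 0.1253 / (2 * 0.125795) = 0.498031
theta = 29.87 deg


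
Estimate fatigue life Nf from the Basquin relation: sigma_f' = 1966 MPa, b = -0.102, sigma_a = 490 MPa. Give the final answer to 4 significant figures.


sigma_a = sigma_f' * (2*Nf)^b
2*Nf = (sigma_a / sigma_f')^(1/b)
2*Nf = (490 / 1966)^(1/-0.102)
2*Nf = 823309
Nf = 411700 cycles
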